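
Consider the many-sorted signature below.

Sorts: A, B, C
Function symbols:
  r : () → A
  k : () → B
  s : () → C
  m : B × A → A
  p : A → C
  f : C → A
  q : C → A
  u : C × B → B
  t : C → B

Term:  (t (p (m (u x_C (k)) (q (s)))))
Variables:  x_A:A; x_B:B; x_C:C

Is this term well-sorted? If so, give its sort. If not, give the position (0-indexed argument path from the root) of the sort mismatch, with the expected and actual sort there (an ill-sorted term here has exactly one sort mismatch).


        x_C : C
        (k) : B
      (u x_C (k)) : B
        (s) : C
      (q (s)) : A
    (m (u x_C (k)) (q (s))) : A
  (p (m (u x_C (k)) (q (s)))) : C
(t (p (m (u x_C (k)) (q (s))))) : B

well-sorted; sort = B


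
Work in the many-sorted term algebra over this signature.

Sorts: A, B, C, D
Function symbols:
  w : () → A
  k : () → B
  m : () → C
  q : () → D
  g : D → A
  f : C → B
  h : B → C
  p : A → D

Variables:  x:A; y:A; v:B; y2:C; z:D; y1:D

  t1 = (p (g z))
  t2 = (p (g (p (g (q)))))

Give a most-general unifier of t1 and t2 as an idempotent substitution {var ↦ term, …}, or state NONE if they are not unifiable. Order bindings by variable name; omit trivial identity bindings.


{z ↦ (p (g (q)))}


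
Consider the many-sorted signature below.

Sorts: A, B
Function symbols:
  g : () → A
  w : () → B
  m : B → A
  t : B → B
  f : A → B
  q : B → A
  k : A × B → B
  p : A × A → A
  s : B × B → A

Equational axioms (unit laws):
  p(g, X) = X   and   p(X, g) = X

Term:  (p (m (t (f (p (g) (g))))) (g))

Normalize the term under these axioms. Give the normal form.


1. (p (m (t (f (p (g) (g))))) (g))  →  (m (t (f (p (g) (g)))))
2. (m (t (f (p (g) (g)))))  →  (m (t (f (g))))

normal form = (m (t (f (g))))


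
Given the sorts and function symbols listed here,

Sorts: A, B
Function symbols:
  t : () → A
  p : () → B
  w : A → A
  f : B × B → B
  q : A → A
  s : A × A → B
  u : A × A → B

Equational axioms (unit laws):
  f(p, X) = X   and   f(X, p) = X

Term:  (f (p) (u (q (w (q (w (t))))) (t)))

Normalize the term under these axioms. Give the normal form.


normal form = (u (q (w (q (w (t))))) (t))

1. (f (p) (u (q (w (q (w (t))))) (t)))  →  (u (q (w (q (w (t))))) (t))


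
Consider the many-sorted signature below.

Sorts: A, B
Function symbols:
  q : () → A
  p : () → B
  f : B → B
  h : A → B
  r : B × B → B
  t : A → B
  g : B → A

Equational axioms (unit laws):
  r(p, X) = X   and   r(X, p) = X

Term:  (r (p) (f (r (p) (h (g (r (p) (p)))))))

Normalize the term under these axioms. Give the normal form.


1. (r (p) (f (r (p) (h (g (r (p) (p)))))))  →  (f (r (p) (h (g (r (p) (p))))))
2. (f (r (p) (h (g (r (p) (p))))))  →  (f (h (g (r (p) (p)))))
3. (f (h (g (r (p) (p)))))  →  (f (h (g (p))))

normal form = (f (h (g (p))))


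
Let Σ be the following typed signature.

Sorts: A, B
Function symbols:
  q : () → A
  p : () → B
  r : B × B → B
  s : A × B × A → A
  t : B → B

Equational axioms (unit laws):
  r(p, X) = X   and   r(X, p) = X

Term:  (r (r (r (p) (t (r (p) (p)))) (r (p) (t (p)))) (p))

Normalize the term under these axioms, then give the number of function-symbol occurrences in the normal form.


size = 5

1. (r (r (r (p) (t (r (p) (p)))) (r (p) (t (p)))) (p))  →  (r (r (p) (t (r (p) (p)))) (r (p) (t (p))))
2. (r (r (p) (t (r (p) (p)))) (r (p) (t (p))))  →  (r (t (r (p) (p))) (r (p) (t (p))))
3. (r (t (r (p) (p))) (r (p) (t (p))))  →  (r (t (p)) (r (p) (t (p))))
4. (r (t (p)) (r (p) (t (p))))  →  (r (t (p)) (t (p)))
normal form: (r (t (p)) (t (p)))


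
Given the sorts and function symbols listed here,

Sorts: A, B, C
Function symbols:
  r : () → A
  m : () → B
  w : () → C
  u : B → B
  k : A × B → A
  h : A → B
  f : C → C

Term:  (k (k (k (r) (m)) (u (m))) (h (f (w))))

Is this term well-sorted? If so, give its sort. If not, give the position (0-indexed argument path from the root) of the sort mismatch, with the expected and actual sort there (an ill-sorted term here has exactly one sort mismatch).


ill-sorted at position [1, 0]: expected A, got C

      (r) : A
      (m) : B
    (k (r) (m)) : A
      (m) : B
    (u (m)) : B
  (k (k (r) (m)) (u (m))) : A
      (w) : C
    (f (w)) : C
  (h (f (w))) : ✗ arg 0 at [1, 0] has sort C, expected A


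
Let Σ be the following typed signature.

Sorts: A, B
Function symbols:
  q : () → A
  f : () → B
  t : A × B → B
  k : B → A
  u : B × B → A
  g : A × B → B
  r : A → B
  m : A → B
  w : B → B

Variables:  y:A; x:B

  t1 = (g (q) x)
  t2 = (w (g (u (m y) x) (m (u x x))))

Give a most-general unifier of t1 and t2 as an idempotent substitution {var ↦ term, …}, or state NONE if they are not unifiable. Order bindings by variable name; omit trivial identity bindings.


NONE (not unifiable)

head clash or occurs-check failure — not unifiable


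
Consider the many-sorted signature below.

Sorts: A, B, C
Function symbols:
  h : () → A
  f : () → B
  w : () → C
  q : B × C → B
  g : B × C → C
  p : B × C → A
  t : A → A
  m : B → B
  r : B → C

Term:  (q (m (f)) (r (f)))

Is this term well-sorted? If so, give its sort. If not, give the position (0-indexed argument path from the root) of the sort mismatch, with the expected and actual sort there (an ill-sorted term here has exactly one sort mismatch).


    (f) : B
  (m (f)) : B
    (f) : B
  (r (f)) : C
(q (m (f)) (r (f))) : B

well-sorted; sort = B


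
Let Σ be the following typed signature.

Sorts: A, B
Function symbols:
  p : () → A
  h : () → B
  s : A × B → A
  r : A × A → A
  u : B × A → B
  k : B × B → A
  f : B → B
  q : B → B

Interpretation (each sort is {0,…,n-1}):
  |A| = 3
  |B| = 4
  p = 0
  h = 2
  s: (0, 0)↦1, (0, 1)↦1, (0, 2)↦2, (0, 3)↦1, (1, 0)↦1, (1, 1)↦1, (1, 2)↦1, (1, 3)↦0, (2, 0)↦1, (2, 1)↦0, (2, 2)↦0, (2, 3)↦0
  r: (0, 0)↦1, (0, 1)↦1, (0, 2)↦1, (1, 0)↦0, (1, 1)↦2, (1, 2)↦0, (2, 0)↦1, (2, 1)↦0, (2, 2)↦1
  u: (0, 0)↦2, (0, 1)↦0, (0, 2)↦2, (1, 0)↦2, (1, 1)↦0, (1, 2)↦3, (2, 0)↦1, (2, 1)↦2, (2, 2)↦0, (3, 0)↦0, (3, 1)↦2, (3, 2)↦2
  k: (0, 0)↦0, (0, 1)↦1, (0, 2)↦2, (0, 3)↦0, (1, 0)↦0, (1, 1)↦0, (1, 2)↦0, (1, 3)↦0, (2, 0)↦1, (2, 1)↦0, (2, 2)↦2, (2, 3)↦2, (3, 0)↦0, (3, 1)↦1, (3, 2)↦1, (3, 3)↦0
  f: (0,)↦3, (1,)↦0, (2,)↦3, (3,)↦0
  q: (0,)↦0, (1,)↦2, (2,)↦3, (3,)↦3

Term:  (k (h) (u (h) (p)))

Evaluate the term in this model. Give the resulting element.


  h = 2
  h = 2
  p = 0
  (u (h) (p)) = u(2, 0) = 1
  (k (h) (u (h) (p))) = k(2, 1) = 0

value = 0


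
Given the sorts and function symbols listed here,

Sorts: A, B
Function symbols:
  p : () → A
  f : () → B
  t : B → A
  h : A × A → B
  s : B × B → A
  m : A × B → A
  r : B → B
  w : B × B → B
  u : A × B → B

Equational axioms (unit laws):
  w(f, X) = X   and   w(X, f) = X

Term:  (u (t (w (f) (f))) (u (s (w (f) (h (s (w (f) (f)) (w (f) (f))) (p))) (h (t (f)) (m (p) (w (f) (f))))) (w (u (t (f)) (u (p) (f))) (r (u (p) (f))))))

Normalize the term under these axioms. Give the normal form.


normal form = (u (t (f)) (u (s (h (s (f) (f)) (p)) (h (t (f)) (m (p) (f)))) (w (u (t (f)) (u (p) (f))) (r (u (p) (f))))))

1. (u (t (w (f) (f))) (u (s (w (f) (h (s (w (f) (f)) (w (f) (f))) (p))) (h (t (f)) (m (p) (w (f) (f))))) (w (u (t (f)) (u (p) (f))) (r (u (p) (f))))))  →  (u (t (f)) (u (s (w (f) (h (s (w (f) (f)) (w (f) (f))) (p))) (h (t (f)) (m (p) (w (f) (f))))) (w (u (t (f)) (u (p) (f))) (r (u (p) (f))))))
2. (u (t (f)) (u (s (w (f) (h (s (w (f) (f)) (w (f) (f))) (p))) (h (t (f)) (m (p) (w (f) (f))))) (w (u (t (f)) (u (p) (f))) (r (u (p) (f))))))  →  (u (t (f)) (u (s (h (s (w (f) (f)) (w (f) (f))) (p)) (h (t (f)) (m (p) (w (f) (f))))) (w (u (t (f)) (u (p) (f))) (r (u (p) (f))))))
3. (u (t (f)) (u (s (h (s (w (f) (f)) (w (f) (f))) (p)) (h (t (f)) (m (p) (w (f) (f))))) (w (u (t (f)) (u (p) (f))) (r (u (p) (f))))))  →  (u (t (f)) (u (s (h (s (f) (w (f) (f))) (p)) (h (t (f)) (m (p) (w (f) (f))))) (w (u (t (f)) (u (p) (f))) (r (u (p) (f))))))
4. (u (t (f)) (u (s (h (s (f) (w (f) (f))) (p)) (h (t (f)) (m (p) (w (f) (f))))) (w (u (t (f)) (u (p) (f))) (r (u (p) (f))))))  →  (u (t (f)) (u (s (h (s (f) (f)) (p)) (h (t (f)) (m (p) (w (f) (f))))) (w (u (t (f)) (u (p) (f))) (r (u (p) (f))))))
5. (u (t (f)) (u (s (h (s (f) (f)) (p)) (h (t (f)) (m (p) (w (f) (f))))) (w (u (t (f)) (u (p) (f))) (r (u (p) (f))))))  →  (u (t (f)) (u (s (h (s (f) (f)) (p)) (h (t (f)) (m (p) (f)))) (w (u (t (f)) (u (p) (f))) (r (u (p) (f))))))


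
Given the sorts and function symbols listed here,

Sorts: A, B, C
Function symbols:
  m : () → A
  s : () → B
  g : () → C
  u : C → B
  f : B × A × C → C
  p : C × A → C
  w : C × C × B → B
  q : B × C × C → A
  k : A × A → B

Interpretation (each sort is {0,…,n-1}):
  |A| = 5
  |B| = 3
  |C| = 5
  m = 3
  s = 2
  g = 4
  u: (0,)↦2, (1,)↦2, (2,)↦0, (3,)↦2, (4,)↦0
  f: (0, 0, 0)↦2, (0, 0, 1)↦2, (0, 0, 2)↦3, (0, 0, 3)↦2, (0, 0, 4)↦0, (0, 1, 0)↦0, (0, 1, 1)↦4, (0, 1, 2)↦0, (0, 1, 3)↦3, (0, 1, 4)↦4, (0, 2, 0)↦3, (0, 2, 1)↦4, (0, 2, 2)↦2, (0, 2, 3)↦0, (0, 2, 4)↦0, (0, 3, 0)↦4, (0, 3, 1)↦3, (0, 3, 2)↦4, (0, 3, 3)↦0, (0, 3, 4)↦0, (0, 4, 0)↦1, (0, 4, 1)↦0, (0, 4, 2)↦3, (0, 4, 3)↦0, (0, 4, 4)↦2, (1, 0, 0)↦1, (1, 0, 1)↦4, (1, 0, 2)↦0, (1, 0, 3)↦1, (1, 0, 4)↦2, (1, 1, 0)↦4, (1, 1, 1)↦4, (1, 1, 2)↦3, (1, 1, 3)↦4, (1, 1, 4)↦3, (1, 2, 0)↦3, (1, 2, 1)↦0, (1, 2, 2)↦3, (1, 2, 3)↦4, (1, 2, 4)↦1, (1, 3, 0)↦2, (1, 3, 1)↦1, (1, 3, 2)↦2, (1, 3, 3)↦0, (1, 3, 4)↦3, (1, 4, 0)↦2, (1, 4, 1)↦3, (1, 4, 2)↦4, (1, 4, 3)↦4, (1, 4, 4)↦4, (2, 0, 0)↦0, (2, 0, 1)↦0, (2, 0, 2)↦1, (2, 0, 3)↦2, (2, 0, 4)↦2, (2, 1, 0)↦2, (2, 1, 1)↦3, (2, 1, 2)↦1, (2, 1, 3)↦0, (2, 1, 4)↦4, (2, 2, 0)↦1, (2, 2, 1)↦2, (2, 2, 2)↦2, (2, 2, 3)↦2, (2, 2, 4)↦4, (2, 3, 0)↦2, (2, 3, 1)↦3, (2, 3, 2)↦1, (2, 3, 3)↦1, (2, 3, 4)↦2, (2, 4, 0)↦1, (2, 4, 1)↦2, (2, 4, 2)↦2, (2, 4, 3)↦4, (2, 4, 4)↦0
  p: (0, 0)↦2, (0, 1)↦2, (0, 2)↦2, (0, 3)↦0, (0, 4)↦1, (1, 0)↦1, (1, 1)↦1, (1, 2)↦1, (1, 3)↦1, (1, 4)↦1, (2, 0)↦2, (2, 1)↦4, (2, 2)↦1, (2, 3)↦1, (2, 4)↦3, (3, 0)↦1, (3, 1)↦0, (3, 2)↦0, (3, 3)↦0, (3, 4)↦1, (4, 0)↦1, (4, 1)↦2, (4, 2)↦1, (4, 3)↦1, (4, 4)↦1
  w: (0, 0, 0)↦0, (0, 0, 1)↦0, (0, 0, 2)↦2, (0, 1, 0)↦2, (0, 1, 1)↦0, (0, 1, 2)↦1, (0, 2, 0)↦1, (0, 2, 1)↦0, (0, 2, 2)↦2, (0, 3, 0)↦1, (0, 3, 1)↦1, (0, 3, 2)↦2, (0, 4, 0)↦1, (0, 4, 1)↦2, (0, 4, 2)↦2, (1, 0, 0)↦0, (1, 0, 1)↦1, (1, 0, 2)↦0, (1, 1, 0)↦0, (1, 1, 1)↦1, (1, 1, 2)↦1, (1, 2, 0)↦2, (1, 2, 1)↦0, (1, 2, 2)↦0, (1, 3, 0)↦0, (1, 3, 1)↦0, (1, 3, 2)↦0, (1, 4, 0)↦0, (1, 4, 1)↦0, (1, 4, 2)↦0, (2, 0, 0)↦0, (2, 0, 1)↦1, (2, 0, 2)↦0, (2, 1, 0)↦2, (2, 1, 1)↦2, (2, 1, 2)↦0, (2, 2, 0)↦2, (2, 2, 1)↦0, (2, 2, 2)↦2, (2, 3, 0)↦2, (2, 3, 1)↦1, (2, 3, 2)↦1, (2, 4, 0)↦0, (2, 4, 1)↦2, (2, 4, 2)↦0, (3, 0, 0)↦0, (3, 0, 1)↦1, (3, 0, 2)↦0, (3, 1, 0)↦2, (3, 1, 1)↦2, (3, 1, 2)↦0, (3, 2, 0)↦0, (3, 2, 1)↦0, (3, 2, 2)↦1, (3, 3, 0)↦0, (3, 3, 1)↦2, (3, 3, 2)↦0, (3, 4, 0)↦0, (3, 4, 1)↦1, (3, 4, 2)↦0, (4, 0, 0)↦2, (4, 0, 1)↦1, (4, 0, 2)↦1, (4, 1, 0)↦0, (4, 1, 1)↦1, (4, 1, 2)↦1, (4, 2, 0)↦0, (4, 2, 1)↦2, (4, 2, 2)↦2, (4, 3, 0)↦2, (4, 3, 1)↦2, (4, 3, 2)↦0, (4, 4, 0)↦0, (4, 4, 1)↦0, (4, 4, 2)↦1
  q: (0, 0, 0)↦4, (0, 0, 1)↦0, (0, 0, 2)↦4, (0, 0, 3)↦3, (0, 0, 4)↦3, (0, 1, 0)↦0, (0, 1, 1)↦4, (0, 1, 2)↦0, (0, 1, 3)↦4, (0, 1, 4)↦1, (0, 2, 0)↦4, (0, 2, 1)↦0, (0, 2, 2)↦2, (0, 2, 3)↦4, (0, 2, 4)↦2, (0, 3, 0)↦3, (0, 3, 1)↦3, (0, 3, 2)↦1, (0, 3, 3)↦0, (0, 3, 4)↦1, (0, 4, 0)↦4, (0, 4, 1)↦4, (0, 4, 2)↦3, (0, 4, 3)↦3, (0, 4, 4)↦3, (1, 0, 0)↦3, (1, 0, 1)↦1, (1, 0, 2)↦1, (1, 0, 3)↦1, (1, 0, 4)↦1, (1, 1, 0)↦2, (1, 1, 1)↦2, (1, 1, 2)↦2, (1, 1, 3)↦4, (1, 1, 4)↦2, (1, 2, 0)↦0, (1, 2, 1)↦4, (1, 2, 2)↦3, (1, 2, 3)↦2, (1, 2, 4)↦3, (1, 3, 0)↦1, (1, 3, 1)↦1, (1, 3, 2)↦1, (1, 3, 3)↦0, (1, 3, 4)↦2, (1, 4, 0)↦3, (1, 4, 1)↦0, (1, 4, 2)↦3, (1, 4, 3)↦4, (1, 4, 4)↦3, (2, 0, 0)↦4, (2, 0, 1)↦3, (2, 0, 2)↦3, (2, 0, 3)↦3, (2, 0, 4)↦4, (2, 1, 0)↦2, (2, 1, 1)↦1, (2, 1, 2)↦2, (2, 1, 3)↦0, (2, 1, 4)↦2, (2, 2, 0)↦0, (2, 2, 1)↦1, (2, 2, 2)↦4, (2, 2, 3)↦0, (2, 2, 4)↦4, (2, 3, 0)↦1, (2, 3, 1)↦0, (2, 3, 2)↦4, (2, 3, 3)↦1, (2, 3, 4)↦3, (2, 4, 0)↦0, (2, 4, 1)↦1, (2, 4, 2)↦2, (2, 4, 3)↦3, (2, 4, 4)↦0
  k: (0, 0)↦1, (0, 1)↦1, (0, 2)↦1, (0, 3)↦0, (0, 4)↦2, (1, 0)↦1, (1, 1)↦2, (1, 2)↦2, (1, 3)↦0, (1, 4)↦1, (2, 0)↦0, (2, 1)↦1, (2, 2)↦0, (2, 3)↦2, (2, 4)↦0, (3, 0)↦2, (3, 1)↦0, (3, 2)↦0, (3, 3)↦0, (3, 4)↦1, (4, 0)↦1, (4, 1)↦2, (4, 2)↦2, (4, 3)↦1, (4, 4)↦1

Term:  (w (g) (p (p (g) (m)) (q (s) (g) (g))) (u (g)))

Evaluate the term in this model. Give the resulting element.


value = 0

  g = 4
  g = 4
  m = 3
  (p (g) (m)) = p(4, 3) = 1
  s = 2
  g = 4
  g = 4
  (q (s) (g) (g)) = q(2, 4, 4) = 0
  (p (p (g) (m)) (q (s) (g) (g))) = p(1, 0) = 1
  g = 4
  (u (g)) = u(4,) = 0
  (w (g) (p (p (g) (m)) (q (s) (g) (g))) (u (g))) = w(4, 1, 0) = 0


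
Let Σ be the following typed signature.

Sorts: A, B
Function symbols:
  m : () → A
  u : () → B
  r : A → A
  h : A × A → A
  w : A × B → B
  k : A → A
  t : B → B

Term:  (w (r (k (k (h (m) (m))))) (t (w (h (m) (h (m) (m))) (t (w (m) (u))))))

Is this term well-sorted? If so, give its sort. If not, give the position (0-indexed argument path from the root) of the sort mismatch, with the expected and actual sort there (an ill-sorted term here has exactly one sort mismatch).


well-sorted; sort = B

          (m) : A
          (m) : A
        (h (m) (m)) : A
      (k (h (m) (m))) : A
    (k (k (h (m) (m)))) : A
  (r (k (k (h (m) (m))))) : A
        (m) : A
          (m) : A
          (m) : A
        (h (m) (m)) : A
      (h (m) (h (m) (m))) : A
          (m) : A
          (u) : B
        (w (m) (u)) : B
      (t (w (m) (u))) : B
    (w (h (m) (h (m) (m))) (t (w (m) (u)))) : B
  (t (w (h (m) (h (m) (m))) (t (w (m) (u))))) : B
(w (r (k (k (h (m) (m))))) (t (w (h (m) (h (m) (m))) (t (w (m) (u)))))) : B


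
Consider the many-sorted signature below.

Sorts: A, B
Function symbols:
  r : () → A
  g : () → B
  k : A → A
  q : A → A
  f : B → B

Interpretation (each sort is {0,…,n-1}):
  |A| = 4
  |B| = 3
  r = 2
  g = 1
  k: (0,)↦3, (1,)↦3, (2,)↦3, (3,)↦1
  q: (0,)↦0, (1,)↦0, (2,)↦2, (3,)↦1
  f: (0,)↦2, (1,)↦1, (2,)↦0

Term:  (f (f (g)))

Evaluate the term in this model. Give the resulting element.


value = 1

  g = 1
  (f (g)) = f(1,) = 1
  (f (f (g))) = f(1,) = 1


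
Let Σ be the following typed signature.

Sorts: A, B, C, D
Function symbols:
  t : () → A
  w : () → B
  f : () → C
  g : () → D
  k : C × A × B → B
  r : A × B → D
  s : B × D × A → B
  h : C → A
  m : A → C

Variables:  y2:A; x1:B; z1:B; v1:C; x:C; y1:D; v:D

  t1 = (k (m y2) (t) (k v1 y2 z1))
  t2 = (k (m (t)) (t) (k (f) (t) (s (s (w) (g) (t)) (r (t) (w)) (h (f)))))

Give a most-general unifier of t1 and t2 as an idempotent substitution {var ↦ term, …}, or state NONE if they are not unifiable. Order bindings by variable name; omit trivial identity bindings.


{v1 ↦ (f), y2 ↦ (t), z1 ↦ (s (s (w) (g) (t)) (r (t) (w)) (h (f)))}


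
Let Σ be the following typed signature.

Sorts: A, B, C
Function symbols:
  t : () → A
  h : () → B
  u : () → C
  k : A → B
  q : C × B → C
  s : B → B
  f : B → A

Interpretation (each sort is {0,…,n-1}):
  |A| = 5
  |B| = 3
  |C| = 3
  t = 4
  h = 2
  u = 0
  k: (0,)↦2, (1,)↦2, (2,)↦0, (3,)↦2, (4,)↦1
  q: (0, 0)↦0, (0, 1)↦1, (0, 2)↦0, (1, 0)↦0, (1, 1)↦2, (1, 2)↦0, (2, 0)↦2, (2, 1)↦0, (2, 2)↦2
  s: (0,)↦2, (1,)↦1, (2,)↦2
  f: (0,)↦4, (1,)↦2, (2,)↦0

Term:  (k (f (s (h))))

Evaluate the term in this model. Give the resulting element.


  h = 2
  (s (h)) = s(2,) = 2
  (f (s (h))) = f(2,) = 0
  (k (f (s (h)))) = k(0,) = 2

value = 2


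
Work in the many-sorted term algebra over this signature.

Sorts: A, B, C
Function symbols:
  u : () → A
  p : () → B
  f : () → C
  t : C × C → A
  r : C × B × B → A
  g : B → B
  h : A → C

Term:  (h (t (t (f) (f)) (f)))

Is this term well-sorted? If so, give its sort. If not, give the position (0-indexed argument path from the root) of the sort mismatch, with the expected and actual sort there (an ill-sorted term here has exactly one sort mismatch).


      (f) : C
      (f) : C
    (t (f) (f)) : A
    (f) : C
  (t (t (f) (f)) (f)) : ✗ arg 0 at [0, 0] has sort A, expected C

ill-sorted at position [0, 0]: expected C, got A


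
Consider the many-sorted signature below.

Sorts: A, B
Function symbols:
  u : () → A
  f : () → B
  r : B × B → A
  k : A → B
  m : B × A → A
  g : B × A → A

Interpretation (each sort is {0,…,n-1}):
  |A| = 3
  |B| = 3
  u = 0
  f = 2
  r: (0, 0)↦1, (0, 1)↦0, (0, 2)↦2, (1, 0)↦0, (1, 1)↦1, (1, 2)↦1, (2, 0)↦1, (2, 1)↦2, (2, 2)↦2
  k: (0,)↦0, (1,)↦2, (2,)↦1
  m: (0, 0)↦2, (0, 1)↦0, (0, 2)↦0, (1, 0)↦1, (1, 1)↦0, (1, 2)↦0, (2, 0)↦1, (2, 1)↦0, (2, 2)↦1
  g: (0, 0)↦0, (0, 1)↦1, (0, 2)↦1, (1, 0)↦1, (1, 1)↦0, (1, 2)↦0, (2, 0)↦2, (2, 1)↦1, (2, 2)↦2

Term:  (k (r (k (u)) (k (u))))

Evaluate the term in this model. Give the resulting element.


value = 2

  u = 0
  (k (u)) = k(0,) = 0
  u = 0
  (k (u)) = k(0,) = 0
  (r (k (u)) (k (u))) = r(0, 0) = 1
  (k (r (k (u)) (k (u)))) = k(1,) = 2


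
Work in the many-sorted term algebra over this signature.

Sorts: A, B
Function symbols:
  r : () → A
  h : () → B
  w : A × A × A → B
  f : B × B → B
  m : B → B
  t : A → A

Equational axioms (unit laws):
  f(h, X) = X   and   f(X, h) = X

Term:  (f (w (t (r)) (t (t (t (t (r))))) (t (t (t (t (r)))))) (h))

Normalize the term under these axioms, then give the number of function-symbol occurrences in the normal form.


1. (f (w (t (r)) (t (t (t (t (r))))) (t (t (t (t (r)))))) (h))  →  (w (t (r)) (t (t (t (t (r))))) (t (t (t (t (r))))))
normal form: (w (t (r)) (t (t (t (t (r))))) (t (t (t (t (r))))))

size = 13


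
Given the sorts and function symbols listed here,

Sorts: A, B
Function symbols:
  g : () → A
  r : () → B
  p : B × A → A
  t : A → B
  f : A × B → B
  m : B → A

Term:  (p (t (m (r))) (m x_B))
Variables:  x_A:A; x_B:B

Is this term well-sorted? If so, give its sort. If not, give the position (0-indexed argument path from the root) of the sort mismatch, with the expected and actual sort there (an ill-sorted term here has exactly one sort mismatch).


well-sorted; sort = A

      (r) : B
    (m (r)) : A
  (t (m (r))) : B
    x_B : B
  (m x_B) : A
(p (t (m (r))) (m x_B)) : A


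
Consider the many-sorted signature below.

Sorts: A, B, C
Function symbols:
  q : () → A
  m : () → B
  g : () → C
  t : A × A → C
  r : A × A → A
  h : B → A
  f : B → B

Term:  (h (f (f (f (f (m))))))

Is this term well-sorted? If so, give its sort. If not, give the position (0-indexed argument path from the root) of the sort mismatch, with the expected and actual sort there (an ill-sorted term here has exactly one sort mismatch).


          (m) : B
        (f (m)) : B
      (f (f (m))) : B
    (f (f (f (m)))) : B
  (f (f (f (f (m))))) : B
(h (f (f (f (f (m)))))) : A

well-sorted; sort = A


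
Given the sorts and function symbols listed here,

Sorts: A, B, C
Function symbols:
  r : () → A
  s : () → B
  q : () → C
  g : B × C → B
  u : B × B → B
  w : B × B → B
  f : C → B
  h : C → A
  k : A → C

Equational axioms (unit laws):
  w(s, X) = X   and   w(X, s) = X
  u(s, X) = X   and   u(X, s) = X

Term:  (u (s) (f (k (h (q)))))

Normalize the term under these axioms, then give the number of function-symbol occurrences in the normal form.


1. (u (s) (f (k (h (q)))))  →  (f (k (h (q))))
normal form: (f (k (h (q))))

size = 4


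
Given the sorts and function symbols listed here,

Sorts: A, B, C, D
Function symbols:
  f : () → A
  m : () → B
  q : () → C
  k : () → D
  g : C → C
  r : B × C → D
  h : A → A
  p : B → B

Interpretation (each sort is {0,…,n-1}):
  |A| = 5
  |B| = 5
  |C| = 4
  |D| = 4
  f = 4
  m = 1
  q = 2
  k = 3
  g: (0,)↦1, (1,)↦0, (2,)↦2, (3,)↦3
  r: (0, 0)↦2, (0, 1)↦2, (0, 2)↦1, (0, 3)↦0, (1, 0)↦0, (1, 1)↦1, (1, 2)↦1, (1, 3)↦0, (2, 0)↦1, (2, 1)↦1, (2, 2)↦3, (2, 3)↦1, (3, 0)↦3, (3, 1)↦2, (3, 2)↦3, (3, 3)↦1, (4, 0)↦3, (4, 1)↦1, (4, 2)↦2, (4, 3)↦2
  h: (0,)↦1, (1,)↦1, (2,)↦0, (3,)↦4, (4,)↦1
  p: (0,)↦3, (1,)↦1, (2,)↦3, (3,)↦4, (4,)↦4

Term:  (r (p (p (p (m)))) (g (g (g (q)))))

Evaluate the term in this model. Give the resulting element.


  m = 1
  (p (m)) = p(1,) = 1
  (p (p (m))) = p(1,) = 1
  (p (p (p (m)))) = p(1,) = 1
  q = 2
  (g (q)) = g(2,) = 2
  (g (g (q))) = g(2,) = 2
  (g (g (g (q)))) = g(2,) = 2
  (r (p (p (p (m)))) (g (g (g (q))))) = r(1, 2) = 1

value = 1


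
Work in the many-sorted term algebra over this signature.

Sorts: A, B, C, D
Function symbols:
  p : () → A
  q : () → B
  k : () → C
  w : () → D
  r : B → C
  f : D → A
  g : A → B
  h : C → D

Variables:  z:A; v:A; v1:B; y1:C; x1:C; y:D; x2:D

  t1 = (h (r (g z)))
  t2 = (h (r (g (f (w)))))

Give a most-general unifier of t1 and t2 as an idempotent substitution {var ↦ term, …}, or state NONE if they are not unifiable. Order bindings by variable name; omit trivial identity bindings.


{z ↦ (f (w))}


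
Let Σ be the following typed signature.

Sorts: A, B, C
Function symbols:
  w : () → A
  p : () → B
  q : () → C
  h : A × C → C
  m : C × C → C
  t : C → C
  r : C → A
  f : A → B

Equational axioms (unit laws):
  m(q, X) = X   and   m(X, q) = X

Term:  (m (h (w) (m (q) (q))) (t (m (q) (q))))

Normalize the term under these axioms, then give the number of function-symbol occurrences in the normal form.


size = 6

1. (m (h (w) (m (q) (q))) (t (m (q) (q))))  →  (m (h (w) (q)) (t (m (q) (q))))
2. (m (h (w) (q)) (t (m (q) (q))))  →  (m (h (w) (q)) (t (q)))
normal form: (m (h (w) (q)) (t (q)))


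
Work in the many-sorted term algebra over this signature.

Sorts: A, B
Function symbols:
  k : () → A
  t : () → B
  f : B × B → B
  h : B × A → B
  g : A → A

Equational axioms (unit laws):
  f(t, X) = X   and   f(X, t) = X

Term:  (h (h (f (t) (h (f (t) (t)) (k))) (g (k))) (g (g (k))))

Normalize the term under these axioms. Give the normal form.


1. (h (h (f (t) (h (f (t) (t)) (k))) (g (k))) (g (g (k))))  →  (h (h (h (f (t) (t)) (k)) (g (k))) (g (g (k))))
2. (h (h (h (f (t) (t)) (k)) (g (k))) (g (g (k))))  →  (h (h (h (t) (k)) (g (k))) (g (g (k))))

normal form = (h (h (h (t) (k)) (g (k))) (g (g (k))))


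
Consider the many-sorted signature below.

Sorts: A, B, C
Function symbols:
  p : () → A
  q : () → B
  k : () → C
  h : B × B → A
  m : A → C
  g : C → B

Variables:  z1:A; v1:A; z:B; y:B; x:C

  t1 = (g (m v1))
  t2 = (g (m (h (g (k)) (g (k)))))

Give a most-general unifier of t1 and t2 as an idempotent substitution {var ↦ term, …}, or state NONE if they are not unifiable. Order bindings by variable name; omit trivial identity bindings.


{v1 ↦ (h (g (k)) (g (k)))}


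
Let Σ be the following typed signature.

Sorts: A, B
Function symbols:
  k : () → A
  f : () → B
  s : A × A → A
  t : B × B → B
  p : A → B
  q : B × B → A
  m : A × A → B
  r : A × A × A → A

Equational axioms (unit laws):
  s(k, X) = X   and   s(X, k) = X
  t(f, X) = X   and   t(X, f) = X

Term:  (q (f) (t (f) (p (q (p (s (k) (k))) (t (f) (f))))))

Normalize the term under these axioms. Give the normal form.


1. (q (f) (t (f) (p (q (p (s (k) (k))) (t (f) (f))))))  →  (q (f) (p (q (p (s (k) (k))) (t (f) (f)))))
2. (q (f) (p (q (p (s (k) (k))) (t (f) (f)))))  →  (q (f) (p (q (p (k)) (t (f) (f)))))
3. (q (f) (p (q (p (k)) (t (f) (f)))))  →  (q (f) (p (q (p (k)) (f))))

normal form = (q (f) (p (q (p (k)) (f))))


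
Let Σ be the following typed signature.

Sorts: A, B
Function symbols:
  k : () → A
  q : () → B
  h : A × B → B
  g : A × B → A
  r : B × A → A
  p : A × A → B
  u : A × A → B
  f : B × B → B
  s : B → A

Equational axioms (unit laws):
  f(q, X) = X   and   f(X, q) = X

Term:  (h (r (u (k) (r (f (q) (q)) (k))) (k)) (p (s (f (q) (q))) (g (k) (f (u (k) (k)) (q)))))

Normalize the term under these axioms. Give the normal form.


normal form = (h (r (u (k) (r (q) (k))) (k)) (p (s (q)) (g (k) (u (k) (k)))))

1. (h (r (u (k) (r (f (q) (q)) (k))) (k)) (p (s (f (q) (q))) (g (k) (f (u (k) (k)) (q)))))  →  (h (r (u (k) (r (q) (k))) (k)) (p (s (f (q) (q))) (g (k) (f (u (k) (k)) (q)))))
2. (h (r (u (k) (r (q) (k))) (k)) (p (s (f (q) (q))) (g (k) (f (u (k) (k)) (q)))))  →  (h (r (u (k) (r (q) (k))) (k)) (p (s (q)) (g (k) (f (u (k) (k)) (q)))))
3. (h (r (u (k) (r (q) (k))) (k)) (p (s (q)) (g (k) (f (u (k) (k)) (q)))))  →  (h (r (u (k) (r (q) (k))) (k)) (p (s (q)) (g (k) (u (k) (k)))))


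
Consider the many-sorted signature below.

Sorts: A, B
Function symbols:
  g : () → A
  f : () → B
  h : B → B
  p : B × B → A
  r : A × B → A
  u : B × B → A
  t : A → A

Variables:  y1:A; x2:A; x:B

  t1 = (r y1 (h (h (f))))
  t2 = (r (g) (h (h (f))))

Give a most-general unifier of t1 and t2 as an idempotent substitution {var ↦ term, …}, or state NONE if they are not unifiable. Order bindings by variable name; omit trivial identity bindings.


{y1 ↦ (g)}


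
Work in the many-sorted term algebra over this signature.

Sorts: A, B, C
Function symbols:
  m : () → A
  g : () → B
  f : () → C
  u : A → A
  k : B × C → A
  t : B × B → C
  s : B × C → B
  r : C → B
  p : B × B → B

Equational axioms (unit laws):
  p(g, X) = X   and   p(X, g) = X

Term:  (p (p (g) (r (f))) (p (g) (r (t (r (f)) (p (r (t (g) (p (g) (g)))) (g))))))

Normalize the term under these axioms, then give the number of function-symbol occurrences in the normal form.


size = 11

1. (p (p (g) (r (f))) (p (g) (r (t (r (f)) (p (r (t (g) (p (g) (g)))) (g))))))  →  (p (r (f)) (p (g) (r (t (r (f)) (p (r (t (g) (p (g) (g)))) (g))))))
2. (p (r (f)) (p (g) (r (t (r (f)) (p (r (t (g) (p (g) (g)))) (g))))))  →  (p (r (f)) (r (t (r (f)) (p (r (t (g) (p (g) (g)))) (g)))))
3. (p (r (f)) (r (t (r (f)) (p (r (t (g) (p (g) (g)))) (g)))))  →  (p (r (f)) (r (t (r (f)) (r (t (g) (p (g) (g)))))))
4. (p (r (f)) (r (t (r (f)) (r (t (g) (p (g) (g)))))))  →  (p (r (f)) (r (t (r (f)) (r (t (g) (g))))))
normal form: (p (r (f)) (r (t (r (f)) (r (t (g) (g))))))


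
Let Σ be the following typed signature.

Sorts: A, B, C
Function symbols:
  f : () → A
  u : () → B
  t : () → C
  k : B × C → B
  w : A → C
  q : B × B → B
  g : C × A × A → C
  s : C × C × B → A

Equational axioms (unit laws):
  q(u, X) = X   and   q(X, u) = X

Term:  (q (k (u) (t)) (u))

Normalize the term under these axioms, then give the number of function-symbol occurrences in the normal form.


size = 3

1. (q (k (u) (t)) (u))  →  (k (u) (t))
normal form: (k (u) (t))


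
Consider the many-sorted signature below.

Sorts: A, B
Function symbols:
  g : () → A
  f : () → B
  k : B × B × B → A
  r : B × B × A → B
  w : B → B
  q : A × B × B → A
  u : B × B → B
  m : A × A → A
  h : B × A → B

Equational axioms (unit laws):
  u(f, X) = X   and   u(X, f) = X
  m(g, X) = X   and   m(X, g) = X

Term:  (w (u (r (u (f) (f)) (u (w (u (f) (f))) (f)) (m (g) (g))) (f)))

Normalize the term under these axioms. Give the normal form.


normal form = (w (r (f) (w (f)) (g)))

1. (w (u (r (u (f) (f)) (u (w (u (f) (f))) (f)) (m (g) (g))) (f)))  →  (w (r (u (f) (f)) (u (w (u (f) (f))) (f)) (m (g) (g))))
2. (w (r (u (f) (f)) (u (w (u (f) (f))) (f)) (m (g) (g))))  →  (w (r (f) (u (w (u (f) (f))) (f)) (m (g) (g))))
3. (w (r (f) (u (w (u (f) (f))) (f)) (m (g) (g))))  →  (w (r (f) (w (u (f) (f))) (m (g) (g))))
4. (w (r (f) (w (u (f) (f))) (m (g) (g))))  →  (w (r (f) (w (f)) (m (g) (g))))
5. (w (r (f) (w (f)) (m (g) (g))))  →  (w (r (f) (w (f)) (g)))


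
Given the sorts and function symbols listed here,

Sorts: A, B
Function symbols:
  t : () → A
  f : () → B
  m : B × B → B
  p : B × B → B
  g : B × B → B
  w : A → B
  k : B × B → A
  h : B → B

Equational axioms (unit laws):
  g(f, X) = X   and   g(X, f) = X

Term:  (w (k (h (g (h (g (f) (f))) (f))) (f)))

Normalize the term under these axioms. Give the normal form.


1. (w (k (h (g (h (g (f) (f))) (f))) (f)))  →  (w (k (h (h (g (f) (f)))) (f)))
2. (w (k (h (h (g (f) (f)))) (f)))  →  (w (k (h (h (f))) (f)))

normal form = (w (k (h (h (f))) (f)))


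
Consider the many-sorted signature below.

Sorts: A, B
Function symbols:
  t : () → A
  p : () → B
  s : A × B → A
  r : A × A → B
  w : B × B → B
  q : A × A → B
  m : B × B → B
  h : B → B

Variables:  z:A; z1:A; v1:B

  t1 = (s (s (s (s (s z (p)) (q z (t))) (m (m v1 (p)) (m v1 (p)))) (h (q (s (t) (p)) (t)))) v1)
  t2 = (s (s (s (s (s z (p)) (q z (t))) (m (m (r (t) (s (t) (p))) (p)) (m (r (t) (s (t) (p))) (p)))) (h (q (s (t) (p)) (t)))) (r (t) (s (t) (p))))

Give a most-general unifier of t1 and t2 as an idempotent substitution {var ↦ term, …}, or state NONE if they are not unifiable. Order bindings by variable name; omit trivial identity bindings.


{v1 ↦ (r (t) (s (t) (p)))}


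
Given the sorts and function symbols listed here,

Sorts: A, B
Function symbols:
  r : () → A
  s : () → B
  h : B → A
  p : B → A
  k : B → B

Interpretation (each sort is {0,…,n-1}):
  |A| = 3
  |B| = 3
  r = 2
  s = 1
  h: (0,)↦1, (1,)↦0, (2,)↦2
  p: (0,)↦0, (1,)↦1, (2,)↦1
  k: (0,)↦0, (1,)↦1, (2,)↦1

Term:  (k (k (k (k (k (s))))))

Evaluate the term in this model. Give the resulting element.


  s = 1
  (k (s)) = k(1,) = 1
  (k (k (s))) = k(1,) = 1
  (k (k (k (s)))) = k(1,) = 1
  (k (k (k (k (s))))) = k(1,) = 1
  (k (k (k (k (k (s)))))) = k(1,) = 1

value = 1


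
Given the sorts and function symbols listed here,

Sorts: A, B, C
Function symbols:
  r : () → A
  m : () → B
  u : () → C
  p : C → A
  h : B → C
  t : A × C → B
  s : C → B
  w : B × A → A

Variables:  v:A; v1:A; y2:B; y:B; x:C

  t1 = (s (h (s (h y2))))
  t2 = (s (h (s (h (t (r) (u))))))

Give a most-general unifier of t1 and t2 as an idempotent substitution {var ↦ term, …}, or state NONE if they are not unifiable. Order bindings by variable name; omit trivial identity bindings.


{y2 ↦ (t (r) (u))}


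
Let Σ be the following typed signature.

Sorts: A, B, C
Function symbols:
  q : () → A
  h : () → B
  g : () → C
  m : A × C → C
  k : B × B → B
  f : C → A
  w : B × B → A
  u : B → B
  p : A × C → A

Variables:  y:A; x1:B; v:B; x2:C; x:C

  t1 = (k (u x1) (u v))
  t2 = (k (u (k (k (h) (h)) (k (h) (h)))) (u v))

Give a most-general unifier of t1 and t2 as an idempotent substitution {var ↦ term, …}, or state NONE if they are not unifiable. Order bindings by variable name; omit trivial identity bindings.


{x1 ↦ (k (k (h) (h)) (k (h) (h)))}


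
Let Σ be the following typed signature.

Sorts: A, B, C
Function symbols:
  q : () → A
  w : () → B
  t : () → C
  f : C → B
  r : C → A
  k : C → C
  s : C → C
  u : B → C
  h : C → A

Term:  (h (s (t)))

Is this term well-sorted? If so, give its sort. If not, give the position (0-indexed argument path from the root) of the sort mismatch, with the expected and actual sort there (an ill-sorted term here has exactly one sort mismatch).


    (t) : C
  (s (t)) : C
(h (s (t))) : A

well-sorted; sort = A


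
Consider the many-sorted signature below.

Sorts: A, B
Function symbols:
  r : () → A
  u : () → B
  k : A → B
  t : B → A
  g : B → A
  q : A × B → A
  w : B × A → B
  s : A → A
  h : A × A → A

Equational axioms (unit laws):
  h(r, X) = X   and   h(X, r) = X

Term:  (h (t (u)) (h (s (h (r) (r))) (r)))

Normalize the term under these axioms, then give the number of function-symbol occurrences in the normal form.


size = 5

1. (h (t (u)) (h (s (h (r) (r))) (r)))  →  (h (t (u)) (s (h (r) (r))))
2. (h (t (u)) (s (h (r) (r))))  →  (h (t (u)) (s (r)))
normal form: (h (t (u)) (s (r)))


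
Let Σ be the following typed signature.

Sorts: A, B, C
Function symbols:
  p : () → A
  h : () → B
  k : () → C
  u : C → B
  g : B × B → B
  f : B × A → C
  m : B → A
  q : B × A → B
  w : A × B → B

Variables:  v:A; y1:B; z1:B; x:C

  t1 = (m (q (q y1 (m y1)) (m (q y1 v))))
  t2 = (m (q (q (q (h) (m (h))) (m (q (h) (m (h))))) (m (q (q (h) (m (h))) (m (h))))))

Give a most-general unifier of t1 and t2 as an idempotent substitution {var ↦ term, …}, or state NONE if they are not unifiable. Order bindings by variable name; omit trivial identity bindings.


{v ↦ (m (h)), y1 ↦ (q (h) (m (h)))}


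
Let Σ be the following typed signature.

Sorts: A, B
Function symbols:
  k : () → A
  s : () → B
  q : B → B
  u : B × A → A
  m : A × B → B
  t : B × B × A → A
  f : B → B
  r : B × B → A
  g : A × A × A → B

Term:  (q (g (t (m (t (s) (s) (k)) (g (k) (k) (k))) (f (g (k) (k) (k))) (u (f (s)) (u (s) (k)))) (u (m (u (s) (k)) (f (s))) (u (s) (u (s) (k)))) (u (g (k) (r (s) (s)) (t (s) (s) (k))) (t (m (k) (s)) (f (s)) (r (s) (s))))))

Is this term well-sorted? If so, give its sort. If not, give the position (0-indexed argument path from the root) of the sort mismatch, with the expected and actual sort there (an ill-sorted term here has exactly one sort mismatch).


well-sorted; sort = B

          (s) : B
          (s) : B
          (k) : A
        (t (s) (s) (k)) : A
          (k) : A
          (k) : A
          (k) : A
        (g (k) (k) (k)) : B
      (m (t (s) (s) (k)) (g (k) (k) (k))) : B
          (k) : A
          (k) : A
          (k) : A
        (g (k) (k) (k)) : B
      (f (g (k) (k) (k))) : B
          (s) : B
        (f (s)) : B
          (s) : B
          (k) : A
        (u (s) (k)) : A
      (u (f (s)) (u (s) (k))) : A
    (t (m (t (s) (s) (k)) (g (k) (k) (k))) (f (g (k) (k) (k))) (u (f (s)) (u (s) (k)))) : A
          (s) : B
          (k) : A
        (u (s) (k)) : A
          (s) : B
        (f (s)) : B
      (m (u (s) (k)) (f (s))) : B
        (s) : B
          (s) : B
          (k) : A
        (u (s) (k)) : A
      (u (s) (u (s) (k))) : A
    (u (m (u (s) (k)) (f (s))) (u (s) (u (s) (k)))) : A
        (k) : A
          (s) : B
          (s) : B
        (r (s) (s)) : A
          (s) : B
          (s) : B
          (k) : A
        (t (s) (s) (k)) : A
      (g (k) (r (s) (s)) (t (s) (s) (k))) : B
          (k) : A
          (s) : B
        (m (k) (s)) : B
          (s) : B
        (f (s)) : B
          (s) : B
          (s) : B
        (r (s) (s)) : A
      (t (m (k) (s)) (f (s)) (r (s) (s))) : A
    (u (g (k) (r (s) (s)) (t (s) (s) (k))) (t (m (k) (s)) (f (s)) (r (s) (s)))) : A
  (g (t (m (t (s) (s) (k)) (g (k) (k) (k))) (f (g (k) (k) (k))) (u (f (s)) (u (s) (k)))) (u (m (u (s) (k)) (f (s))) (u (s) (u (s) (k)))) (u (g (k) (r (s) (s)) (t (s) (s) (k))) (t (m (k) (s)) (f (s)) (r (s) (s))))) : B
(q (g (t (m (t (s) (s) (k)) (g (k) (k) (k))) (f (g (k) (k) (k))) (u (f (s)) (u (s) (k)))) (u (m (u (s) (k)) (f (s))) (u (s) (u (s) (k)))) (u (g (k) (r (s) (s)) (t (s) (s) (k))) (t (m (k) (s)) (f (s)) (r (s) (s)))))) : B


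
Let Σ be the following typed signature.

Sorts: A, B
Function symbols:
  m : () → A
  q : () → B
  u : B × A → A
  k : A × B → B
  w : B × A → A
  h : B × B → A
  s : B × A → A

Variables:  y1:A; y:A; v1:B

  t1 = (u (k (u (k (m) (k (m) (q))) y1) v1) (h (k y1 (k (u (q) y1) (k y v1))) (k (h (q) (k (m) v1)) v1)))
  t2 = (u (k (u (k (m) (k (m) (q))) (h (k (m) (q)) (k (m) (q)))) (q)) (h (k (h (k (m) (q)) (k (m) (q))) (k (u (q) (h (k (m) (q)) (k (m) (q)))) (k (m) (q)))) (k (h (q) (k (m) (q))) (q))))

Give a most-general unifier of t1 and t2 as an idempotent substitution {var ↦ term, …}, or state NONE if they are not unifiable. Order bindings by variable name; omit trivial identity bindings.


{v1 ↦ (q), y ↦ (m), y1 ↦ (h (k (m) (q)) (k (m) (q)))}


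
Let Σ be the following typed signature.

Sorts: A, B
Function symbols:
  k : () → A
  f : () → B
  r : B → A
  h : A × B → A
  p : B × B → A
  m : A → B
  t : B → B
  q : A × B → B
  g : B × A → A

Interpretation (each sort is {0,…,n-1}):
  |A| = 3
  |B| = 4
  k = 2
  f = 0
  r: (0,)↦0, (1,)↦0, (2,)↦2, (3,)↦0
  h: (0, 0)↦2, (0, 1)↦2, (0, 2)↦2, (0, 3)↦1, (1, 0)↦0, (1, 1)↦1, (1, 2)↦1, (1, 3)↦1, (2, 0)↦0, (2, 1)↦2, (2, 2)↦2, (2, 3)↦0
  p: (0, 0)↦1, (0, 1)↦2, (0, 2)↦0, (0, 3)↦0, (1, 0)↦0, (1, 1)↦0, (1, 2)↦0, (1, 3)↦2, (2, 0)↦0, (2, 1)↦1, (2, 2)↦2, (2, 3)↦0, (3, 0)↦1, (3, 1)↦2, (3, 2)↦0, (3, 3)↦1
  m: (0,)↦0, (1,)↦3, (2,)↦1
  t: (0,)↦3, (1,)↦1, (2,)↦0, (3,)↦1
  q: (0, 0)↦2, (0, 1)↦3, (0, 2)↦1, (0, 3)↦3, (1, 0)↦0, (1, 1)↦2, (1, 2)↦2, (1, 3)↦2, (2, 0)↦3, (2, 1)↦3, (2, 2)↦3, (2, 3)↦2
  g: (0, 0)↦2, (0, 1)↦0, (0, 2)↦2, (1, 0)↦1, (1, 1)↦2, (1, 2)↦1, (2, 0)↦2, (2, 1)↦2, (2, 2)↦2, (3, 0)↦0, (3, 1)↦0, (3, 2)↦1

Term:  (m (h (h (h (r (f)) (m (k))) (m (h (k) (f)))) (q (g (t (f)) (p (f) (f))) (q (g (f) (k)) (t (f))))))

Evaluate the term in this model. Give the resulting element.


value = 1

  f = 0
  (r (f)) = r(0,) = 0
  k = 2
  (m (k)) = m(2,) = 1
  (h (r (f)) (m (k))) = h(0, 1) = 2
  k = 2
  f = 0
  (h (k) (f)) = h(2, 0) = 0
  (m (h (k) (f))) = m(0,) = 0
  (h (h (r (f)) (m (k))) (m (h (k) (f)))) = h(2, 0) = 0
  f = 0
  (t (f)) = t(0,) = 3
  f = 0
  f = 0
  (p (f) (f)) = p(0, 0) = 1
  (g (t (f)) (p (f) (f))) = g(3, 1) = 0
  f = 0
  k = 2
  (g (f) (k)) = g(0, 2) = 2
  f = 0
  (t (f)) = t(0,) = 3
  (q (g (f) (k)) (t (f))) = q(2, 3) = 2
  (q (g (t (f)) (p (f) (f))) (q (g (f) (k)) (t (f)))) = q(0, 2) = 1
  (h (h (h (r (f)) (m (k))) (m (h (k) (f)))) (q (g (t (f)) (p (f) (f))) (q (g (f) (k)) (t (f))))) = h(0, 1) = 2
  (m (h (h (h (r (f)) (m (k))) (m (h (k) (f)))) (q (g (t (f)) (p (f) (f))) (q (g (f) (k)) (t (f)))))) = m(2,) = 1


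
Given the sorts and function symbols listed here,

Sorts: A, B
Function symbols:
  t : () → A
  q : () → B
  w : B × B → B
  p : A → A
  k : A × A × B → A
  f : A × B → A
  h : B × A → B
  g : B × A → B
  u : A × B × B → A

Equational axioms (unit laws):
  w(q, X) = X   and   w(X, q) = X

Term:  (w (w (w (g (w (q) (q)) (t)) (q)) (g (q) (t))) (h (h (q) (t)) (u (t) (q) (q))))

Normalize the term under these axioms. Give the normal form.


1. (w (w (w (g (w (q) (q)) (t)) (q)) (g (q) (t))) (h (h (q) (t)) (u (t) (q) (q))))  →  (w (w (g (w (q) (q)) (t)) (g (q) (t))) (h (h (q) (t)) (u (t) (q) (q))))
2. (w (w (g (w (q) (q)) (t)) (g (q) (t))) (h (h (q) (t)) (u (t) (q) (q))))  →  (w (w (g (q) (t)) (g (q) (t))) (h (h (q) (t)) (u (t) (q) (q))))

normal form = (w (w (g (q) (t)) (g (q) (t))) (h (h (q) (t)) (u (t) (q) (q))))


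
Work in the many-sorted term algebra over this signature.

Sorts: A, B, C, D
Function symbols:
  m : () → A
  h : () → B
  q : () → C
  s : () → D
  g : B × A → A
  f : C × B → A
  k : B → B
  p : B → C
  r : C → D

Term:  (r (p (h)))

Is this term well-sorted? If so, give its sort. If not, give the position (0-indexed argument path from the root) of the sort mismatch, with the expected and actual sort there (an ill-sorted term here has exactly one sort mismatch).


    (h) : B
  (p (h)) : C
(r (p (h))) : D

well-sorted; sort = D


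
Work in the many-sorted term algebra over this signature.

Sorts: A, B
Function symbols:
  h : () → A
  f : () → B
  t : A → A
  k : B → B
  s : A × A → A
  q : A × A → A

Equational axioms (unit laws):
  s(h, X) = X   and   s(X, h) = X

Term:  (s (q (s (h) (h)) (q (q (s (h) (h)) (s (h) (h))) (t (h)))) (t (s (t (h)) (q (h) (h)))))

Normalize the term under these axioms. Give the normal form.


1. (s (q (s (h) (h)) (q (q (s (h) (h)) (s (h) (h))) (t (h)))) (t (s (t (h)) (q (h) (h)))))  →  (s (q (h) (q (q (s (h) (h)) (s (h) (h))) (t (h)))) (t (s (t (h)) (q (h) (h)))))
2. (s (q (h) (q (q (s (h) (h)) (s (h) (h))) (t (h)))) (t (s (t (h)) (q (h) (h)))))  →  (s (q (h) (q (q (h) (s (h) (h))) (t (h)))) (t (s (t (h)) (q (h) (h)))))
3. (s (q (h) (q (q (h) (s (h) (h))) (t (h)))) (t (s (t (h)) (q (h) (h)))))  →  (s (q (h) (q (q (h) (h)) (t (h)))) (t (s (t (h)) (q (h) (h)))))

normal form = (s (q (h) (q (q (h) (h)) (t (h)))) (t (s (t (h)) (q (h) (h)))))
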